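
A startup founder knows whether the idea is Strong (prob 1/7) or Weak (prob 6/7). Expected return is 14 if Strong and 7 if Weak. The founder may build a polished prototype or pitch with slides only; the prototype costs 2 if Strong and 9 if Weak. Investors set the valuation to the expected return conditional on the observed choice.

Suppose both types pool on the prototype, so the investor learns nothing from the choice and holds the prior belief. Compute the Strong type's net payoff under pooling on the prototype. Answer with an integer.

6

Pooled valuation = 1/7·14 + 6/7·7 = 8.
Strong pays cost 2 for the prototype, so net payoff = 8 − 2 = 6.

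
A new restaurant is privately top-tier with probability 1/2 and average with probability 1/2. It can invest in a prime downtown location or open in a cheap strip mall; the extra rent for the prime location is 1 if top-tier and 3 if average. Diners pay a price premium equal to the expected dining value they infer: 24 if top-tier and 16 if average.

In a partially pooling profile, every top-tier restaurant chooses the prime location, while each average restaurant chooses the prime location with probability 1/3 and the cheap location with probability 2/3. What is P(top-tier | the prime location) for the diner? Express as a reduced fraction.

P(the prime location) = (1/2)·1 + (1/2)·(1/3) = 2/3.
By Bayes' rule, P(top-tier | the prime location) = (1/2) / (2/3) = 3/4.

3/4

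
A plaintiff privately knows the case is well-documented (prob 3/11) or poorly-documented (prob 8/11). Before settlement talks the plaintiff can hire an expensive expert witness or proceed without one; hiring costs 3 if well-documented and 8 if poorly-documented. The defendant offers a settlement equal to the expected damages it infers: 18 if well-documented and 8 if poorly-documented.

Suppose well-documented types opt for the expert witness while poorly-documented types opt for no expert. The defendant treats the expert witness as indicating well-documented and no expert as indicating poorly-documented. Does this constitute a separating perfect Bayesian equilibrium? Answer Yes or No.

No

Under these beliefs, the expert witness earns settlement 18 and no expert earns settlement 8.
well-documented: the expert witness nets 18 − 3 = 15; no expert nets 8. well-documented prefers the expert witness.
poorly-documented: the expert witness nets 18 − 8 = 10; no expert nets 8. poorly-documented would deviate to the expert witness.
poorly-documented has a profitable deviation, so the profile is not an equilibrium.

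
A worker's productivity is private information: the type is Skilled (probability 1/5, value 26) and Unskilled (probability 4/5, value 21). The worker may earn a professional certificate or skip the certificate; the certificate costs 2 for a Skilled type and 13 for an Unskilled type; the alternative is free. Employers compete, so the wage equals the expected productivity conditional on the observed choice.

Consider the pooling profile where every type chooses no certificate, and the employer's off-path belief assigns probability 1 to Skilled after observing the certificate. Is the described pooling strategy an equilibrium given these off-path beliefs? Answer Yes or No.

On path, the employer holds the prior and pays 1/5·26 + 4/5·21 = 22. Off path (the certificate), believing Skilled, it pays 26.
Skilled: no certificate nets 22; the certificate nets 26 − 2 = 24. Skilled would deviate.
Unskilled: no certificate nets 22; the certificate nets 26 − 13 = 13. Unskilled stays.
A type deviates, so pooling fails.

No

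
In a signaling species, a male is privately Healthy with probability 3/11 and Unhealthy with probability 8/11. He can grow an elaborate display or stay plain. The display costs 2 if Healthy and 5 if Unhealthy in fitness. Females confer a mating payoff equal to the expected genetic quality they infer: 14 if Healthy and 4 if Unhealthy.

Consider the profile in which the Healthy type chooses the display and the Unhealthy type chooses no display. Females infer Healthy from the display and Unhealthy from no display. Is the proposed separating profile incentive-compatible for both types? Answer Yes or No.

Under these beliefs, the display earns mating payoff 14 and no display earns mating payoff 4.
Healthy: the display nets 14 − 2 = 12; no display nets 4. Healthy prefers the display.
Unhealthy: the display nets 14 − 5 = 9; no display nets 4. Unhealthy would deviate to the display.
Unhealthy has a profitable deviation, so the profile is not an equilibrium.

No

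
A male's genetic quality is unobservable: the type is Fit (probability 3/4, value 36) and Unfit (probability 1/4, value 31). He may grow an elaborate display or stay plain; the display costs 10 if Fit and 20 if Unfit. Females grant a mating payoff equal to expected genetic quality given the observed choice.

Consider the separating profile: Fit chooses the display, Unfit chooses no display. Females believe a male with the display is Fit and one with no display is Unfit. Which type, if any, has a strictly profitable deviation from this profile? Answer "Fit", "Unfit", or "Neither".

The display pays 36; no display pays 31.
Fit: assigned the display, nets 36 − 10 = 26; deviating to no display nets 31.
Unfit: assigned no display, nets 31; deviating to the display nets 36 − 20 = 16.
The Fit type gains 5 by deviating.

Fit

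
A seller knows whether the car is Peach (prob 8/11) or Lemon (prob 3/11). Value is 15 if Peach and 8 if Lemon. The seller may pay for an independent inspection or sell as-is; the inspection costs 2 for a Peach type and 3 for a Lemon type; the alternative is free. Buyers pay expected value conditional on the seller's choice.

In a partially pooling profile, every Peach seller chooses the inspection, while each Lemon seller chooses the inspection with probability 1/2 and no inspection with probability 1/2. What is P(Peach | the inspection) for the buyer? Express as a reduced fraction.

16/19

P(the inspection) = (8/11)·1 + (3/11)·(1/2) = 19/22.
By Bayes' rule, P(Peach | the inspection) = (8/11) / (19/22) = 16/19.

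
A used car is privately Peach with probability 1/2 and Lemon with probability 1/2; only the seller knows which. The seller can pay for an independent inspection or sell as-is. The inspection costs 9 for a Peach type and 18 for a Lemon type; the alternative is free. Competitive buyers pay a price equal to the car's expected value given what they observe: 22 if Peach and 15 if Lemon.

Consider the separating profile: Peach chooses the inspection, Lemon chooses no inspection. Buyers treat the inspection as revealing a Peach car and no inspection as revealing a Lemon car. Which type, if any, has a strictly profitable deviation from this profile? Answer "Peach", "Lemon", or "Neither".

Peach

The inspection pays 22; no inspection pays 15.
Peach: assigned the inspection, nets 22 − 9 = 13; deviating to no inspection nets 15.
Lemon: assigned no inspection, nets 15; deviating to the inspection nets 22 − 18 = 4.
The Peach type gains 2 by deviating.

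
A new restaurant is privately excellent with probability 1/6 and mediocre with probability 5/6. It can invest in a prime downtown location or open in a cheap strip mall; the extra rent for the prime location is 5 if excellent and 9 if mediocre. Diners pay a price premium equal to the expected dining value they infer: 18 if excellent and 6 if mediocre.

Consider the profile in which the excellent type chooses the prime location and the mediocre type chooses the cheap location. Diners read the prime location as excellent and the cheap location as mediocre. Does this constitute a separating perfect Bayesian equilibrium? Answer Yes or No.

Under these beliefs, the prime location earns price premium 18 and the cheap location earns price premium 6.
excellent: the prime location nets 18 − 5 = 13; the cheap location nets 6. excellent prefers the prime location.
mediocre: the prime location nets 18 − 9 = 9; the cheap location nets 6. mediocre would deviate to the prime location.
mediocre has a profitable deviation, so the profile is not an equilibrium.

No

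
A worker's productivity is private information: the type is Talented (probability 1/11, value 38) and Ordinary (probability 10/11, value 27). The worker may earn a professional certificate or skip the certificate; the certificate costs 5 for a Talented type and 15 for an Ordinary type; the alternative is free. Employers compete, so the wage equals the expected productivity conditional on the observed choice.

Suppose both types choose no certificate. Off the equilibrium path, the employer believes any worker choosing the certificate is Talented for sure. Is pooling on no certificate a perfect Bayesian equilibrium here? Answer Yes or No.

No

On path, the employer holds the prior and pays 1/11·38 + 10/11·27 = 28. Off path (the certificate), believing Talented, it pays 38.
Talented: no certificate nets 28; the certificate nets 38 − 5 = 33. Talented would deviate.
Ordinary: no certificate nets 28; the certificate nets 38 − 15 = 23. Ordinary stays.
A type deviates, so pooling fails.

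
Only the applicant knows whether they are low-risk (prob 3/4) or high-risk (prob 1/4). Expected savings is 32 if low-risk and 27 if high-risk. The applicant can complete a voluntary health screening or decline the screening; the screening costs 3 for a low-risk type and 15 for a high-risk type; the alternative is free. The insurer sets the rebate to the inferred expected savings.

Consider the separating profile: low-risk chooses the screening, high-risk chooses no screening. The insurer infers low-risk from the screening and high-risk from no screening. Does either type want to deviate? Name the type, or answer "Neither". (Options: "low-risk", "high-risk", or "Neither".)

Neither

The screening pays 32; no screening pays 27.
low-risk: assigned the screening, nets 32 − 3 = 29; deviating to no screening nets 27.
high-risk: assigned no screening, nets 27; deviating to the screening nets 32 − 15 = 17.
Both types strictly prefer their assigned action; no profitable deviation.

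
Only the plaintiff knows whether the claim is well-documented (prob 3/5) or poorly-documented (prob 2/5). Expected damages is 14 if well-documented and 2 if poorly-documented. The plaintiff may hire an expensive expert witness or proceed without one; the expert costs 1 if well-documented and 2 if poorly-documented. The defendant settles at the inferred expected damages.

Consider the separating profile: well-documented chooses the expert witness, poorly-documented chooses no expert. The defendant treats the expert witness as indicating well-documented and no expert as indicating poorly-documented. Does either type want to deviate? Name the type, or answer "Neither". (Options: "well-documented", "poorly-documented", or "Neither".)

poorly-documented

The expert witness pays 14; no expert pays 2.
well-documented: assigned the expert witness, nets 14 − 1 = 13; deviating to no expert nets 2.
poorly-documented: assigned no expert, nets 2; deviating to the expert witness nets 14 − 2 = 12.
The poorly-documented type gains 10 by deviating.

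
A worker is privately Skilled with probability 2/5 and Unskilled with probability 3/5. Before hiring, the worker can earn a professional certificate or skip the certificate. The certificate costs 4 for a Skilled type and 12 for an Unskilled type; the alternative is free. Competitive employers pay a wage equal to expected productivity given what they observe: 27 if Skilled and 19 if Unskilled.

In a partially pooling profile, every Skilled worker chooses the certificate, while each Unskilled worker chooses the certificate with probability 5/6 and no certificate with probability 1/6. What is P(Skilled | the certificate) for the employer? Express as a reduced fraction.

P(the certificate) = (2/5)·1 + (3/5)·(5/6) = 9/10.
By Bayes' rule, P(Skilled | the certificate) = (2/5) / (9/10) = 4/9.

4/9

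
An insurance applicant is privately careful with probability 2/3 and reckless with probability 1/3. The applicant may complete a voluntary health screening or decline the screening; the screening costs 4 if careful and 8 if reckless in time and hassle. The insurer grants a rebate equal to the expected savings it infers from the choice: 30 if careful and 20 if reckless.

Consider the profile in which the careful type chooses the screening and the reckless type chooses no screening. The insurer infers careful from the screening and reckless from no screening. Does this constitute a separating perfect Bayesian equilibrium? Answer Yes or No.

Under these beliefs, the screening earns rebate 30 and no screening earns rebate 20.
careful: the screening nets 30 − 4 = 26; no screening nets 20. careful prefers the screening.
reckless: the screening nets 30 − 8 = 22; no screening nets 20. reckless would deviate to the screening.
reckless has a profitable deviation, so the profile is not an equilibrium.

No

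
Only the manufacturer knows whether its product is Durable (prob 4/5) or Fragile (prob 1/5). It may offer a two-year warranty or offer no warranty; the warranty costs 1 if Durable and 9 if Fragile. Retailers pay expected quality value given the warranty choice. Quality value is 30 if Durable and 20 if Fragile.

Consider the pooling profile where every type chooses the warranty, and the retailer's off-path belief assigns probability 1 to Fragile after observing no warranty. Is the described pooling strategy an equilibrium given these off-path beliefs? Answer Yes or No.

On path, the retailer holds the prior and pays 4/5·30 + 1/5·20 = 28. Off path (no warranty), believing Fragile, it pays 20.
Durable: the warranty nets 28 − 1 = 27; no warranty nets 20. Durable stays.
Fragile: the warranty nets 28 − 9 = 19; no warranty nets 20. Fragile would deviate.
A type deviates, so pooling fails.

No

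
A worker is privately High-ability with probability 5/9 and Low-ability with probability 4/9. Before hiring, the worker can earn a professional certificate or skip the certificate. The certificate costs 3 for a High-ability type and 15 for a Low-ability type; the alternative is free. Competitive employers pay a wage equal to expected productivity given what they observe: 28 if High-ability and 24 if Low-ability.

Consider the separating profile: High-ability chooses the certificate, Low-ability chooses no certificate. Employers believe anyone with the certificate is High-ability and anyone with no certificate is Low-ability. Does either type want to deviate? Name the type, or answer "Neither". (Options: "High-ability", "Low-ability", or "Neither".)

The certificate pays 28; no certificate pays 24.
High-ability: assigned the certificate, nets 28 − 3 = 25; deviating to no certificate nets 24.
Low-ability: assigned no certificate, nets 24; deviating to the certificate nets 28 − 15 = 13.
Both types strictly prefer their assigned action; no profitable deviation.

Neither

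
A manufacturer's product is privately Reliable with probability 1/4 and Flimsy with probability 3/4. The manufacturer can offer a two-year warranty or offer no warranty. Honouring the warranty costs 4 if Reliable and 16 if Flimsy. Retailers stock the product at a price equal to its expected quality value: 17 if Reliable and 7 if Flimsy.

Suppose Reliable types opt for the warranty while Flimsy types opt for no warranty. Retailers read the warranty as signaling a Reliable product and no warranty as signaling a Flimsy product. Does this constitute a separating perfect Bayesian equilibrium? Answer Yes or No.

Under these beliefs, the warranty earns price 17 and no warranty earns price 7.
Reliable: the warranty nets 17 − 4 = 13; no warranty nets 7. Reliable prefers the warranty.
Flimsy: the warranty nets 17 − 16 = 1; no warranty nets 7. Flimsy prefers no warranty.
Neither type deviates, so the separating profile is an equilibrium.

Yes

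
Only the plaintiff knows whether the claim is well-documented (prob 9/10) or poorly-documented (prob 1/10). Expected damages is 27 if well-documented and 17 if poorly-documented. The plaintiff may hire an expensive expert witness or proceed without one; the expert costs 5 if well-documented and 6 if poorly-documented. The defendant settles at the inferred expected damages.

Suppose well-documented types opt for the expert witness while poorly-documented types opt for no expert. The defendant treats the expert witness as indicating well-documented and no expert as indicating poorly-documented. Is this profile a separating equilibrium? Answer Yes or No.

Under these beliefs, the expert witness earns settlement 27 and no expert earns settlement 17.
well-documented: the expert witness nets 27 − 5 = 22; no expert nets 17. well-documented prefers the expert witness.
poorly-documented: the expert witness nets 27 − 6 = 21; no expert nets 17. poorly-documented would deviate to the expert witness.
poorly-documented has a profitable deviation, so the profile is not an equilibrium.

No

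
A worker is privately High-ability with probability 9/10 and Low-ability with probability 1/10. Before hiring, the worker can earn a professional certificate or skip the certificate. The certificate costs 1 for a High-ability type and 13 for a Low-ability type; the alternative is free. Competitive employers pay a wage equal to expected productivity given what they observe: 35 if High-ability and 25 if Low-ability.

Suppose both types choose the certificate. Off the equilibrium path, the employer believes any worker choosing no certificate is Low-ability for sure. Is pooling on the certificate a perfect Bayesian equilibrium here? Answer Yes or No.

On path, the employer holds the prior and pays 9/10·35 + 1/10·25 = 34. Off path (no certificate), believing Low-ability, it pays 25.
High-ability: the certificate nets 34 − 1 = 33; no certificate nets 25. High-ability stays.
Low-ability: the certificate nets 34 − 13 = 21; no certificate nets 25. Low-ability would deviate.
A type deviates, so pooling fails.

No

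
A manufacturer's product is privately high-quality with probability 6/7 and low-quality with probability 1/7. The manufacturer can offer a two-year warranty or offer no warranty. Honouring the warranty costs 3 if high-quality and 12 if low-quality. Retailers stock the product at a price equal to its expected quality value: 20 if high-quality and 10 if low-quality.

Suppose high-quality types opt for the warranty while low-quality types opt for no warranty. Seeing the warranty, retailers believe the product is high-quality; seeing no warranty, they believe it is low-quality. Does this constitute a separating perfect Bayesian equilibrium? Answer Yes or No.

Under these beliefs, the warranty earns price 20 and no warranty earns price 10.
high-quality: the warranty nets 20 − 3 = 17; no warranty nets 10. high-quality prefers the warranty.
low-quality: the warranty nets 20 − 12 = 8; no warranty nets 10. low-quality prefers no warranty.
Neither type deviates, so the separating profile is an equilibrium.

Yes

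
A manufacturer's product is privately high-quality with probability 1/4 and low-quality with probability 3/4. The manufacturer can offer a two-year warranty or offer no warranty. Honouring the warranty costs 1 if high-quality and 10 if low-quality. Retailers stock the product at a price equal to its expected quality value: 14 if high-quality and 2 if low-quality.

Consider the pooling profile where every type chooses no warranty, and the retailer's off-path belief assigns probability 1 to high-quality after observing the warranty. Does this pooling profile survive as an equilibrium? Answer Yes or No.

On path, the retailer holds the prior and pays 1/4·14 + 3/4·2 = 5. Off path (the warranty), believing high-quality, it pays 14.
high-quality: no warranty nets 5; the warranty nets 14 − 1 = 13. high-quality would deviate.
low-quality: no warranty nets 5; the warranty nets 14 − 10 = 4. low-quality stays.
A type deviates, so pooling fails.

No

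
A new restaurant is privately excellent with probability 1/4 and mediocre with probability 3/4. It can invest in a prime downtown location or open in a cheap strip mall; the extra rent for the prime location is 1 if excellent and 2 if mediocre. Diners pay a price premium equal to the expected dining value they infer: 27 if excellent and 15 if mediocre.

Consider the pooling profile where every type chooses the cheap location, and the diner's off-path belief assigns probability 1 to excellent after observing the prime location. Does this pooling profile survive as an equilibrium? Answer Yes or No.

No

On path, the diner holds the prior and pays 1/4·27 + 3/4·15 = 18. Off path (the prime location), believing excellent, it pays 27.
excellent: the cheap location nets 18; the prime location nets 27 − 1 = 26. excellent would deviate.
mediocre: the cheap location nets 18; the prime location nets 27 − 2 = 25. mediocre would deviate.
A type deviates, so pooling fails.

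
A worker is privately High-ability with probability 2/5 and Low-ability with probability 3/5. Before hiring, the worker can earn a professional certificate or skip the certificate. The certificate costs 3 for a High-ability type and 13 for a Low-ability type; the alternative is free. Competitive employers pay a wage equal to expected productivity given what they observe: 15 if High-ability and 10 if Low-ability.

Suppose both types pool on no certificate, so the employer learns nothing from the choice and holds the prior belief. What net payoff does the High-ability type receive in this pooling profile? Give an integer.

12

Pooled wage = 2/5·15 + 3/5·10 = 12.
High-ability pays no cost for no certificate, so net payoff = 12.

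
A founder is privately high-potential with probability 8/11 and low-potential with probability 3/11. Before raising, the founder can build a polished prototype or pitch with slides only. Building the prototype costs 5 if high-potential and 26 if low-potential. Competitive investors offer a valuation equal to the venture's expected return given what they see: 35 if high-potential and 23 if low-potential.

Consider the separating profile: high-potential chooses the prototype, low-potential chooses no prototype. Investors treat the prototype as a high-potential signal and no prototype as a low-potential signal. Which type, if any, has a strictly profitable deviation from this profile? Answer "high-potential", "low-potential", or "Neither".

The prototype pays 35; no prototype pays 23.
high-potential: assigned the prototype, nets 35 − 5 = 30; deviating to no prototype nets 23.
low-potential: assigned no prototype, nets 23; deviating to the prototype nets 35 − 26 = 9.
Both types strictly prefer their assigned action; no profitable deviation.

Neither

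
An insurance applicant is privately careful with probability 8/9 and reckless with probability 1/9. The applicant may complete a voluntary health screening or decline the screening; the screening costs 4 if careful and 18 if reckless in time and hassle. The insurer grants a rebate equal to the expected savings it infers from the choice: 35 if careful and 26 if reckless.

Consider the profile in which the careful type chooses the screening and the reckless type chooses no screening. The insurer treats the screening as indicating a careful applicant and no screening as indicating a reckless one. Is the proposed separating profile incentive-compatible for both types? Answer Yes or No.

Under these beliefs, the screening earns rebate 35 and no screening earns rebate 26.
careful: the screening nets 35 − 4 = 31; no screening nets 26. careful prefers the screening.
reckless: the screening nets 35 − 18 = 17; no screening nets 26. reckless prefers no screening.
Neither type deviates, so the separating profile is an equilibrium.

Yes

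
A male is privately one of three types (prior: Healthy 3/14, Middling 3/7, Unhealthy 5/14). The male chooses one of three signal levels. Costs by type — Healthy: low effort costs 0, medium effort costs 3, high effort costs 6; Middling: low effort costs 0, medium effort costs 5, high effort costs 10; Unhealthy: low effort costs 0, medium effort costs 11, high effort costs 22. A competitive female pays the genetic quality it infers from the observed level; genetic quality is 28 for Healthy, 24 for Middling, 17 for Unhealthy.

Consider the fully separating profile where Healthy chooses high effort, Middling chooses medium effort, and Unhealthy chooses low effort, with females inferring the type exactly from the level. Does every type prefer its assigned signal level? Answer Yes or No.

Separating mating payoffs: high effort → 28, medium effort → 24, low effort → 17.
Healthy (assigned high effort): low effort: 17 − 0 = 17; medium effort: 24 − 3 = 21; high effort: 28 − 6 = 22. Healthy stays.
Middling (assigned medium effort): low effort: 17 − 0 = 17; medium effort: 24 − 5 = 19; high effort: 28 − 10 = 18. Middling stays.
Unhealthy (assigned low effort): low effort: 17 − 0 = 17; medium effort: 24 − 11 = 13; high effort: 28 − 22 = 6. Unhealthy stays.
Every type prefers its assigned level; separation holds.

Yes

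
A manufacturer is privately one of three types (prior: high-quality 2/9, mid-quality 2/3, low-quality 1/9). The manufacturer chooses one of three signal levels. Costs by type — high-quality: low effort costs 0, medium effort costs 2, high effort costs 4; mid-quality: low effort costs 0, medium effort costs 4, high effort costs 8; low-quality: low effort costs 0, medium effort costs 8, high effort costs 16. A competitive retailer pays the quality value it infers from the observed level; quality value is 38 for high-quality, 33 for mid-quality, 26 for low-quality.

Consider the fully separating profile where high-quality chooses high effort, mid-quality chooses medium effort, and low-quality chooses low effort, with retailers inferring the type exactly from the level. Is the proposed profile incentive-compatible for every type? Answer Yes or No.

No

Separating prices: high effort → 38, medium effort → 33, low effort → 26.
high-quality (assigned high effort): low effort: 26 − 0 = 26; medium effort: 33 − 2 = 31; high effort: 38 − 4 = 34. high-quality stays.
mid-quality (assigned medium effort): low effort: 26 − 0 = 26; medium effort: 33 − 4 = 29; high effort: 38 − 8 = 30. mid-quality prefers high effort.
low-quality (assigned low effort): low effort: 26 − 0 = 26; medium effort: 33 − 8 = 25; high effort: 38 − 16 = 22. low-quality stays.
At least one type deviates; the separating profile fails.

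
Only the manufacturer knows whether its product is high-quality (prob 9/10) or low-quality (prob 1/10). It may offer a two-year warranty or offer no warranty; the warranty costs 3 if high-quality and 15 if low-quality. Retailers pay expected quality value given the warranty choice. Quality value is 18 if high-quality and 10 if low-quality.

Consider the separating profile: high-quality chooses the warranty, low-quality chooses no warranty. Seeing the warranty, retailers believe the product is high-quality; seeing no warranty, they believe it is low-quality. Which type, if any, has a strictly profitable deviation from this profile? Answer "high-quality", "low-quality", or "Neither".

Neither

The warranty pays 18; no warranty pays 10.
high-quality: assigned the warranty, nets 18 − 3 = 15; deviating to no warranty nets 10.
low-quality: assigned no warranty, nets 10; deviating to the warranty nets 18 − 15 = 3.
Both types strictly prefer their assigned action; no profitable deviation.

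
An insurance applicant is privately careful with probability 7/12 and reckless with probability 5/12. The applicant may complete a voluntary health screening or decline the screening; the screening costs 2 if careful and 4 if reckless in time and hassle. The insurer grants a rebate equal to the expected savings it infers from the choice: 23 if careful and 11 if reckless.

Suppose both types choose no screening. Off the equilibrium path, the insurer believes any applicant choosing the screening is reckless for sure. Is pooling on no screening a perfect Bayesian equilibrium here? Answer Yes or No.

On path, the insurer holds the prior and pays 7/12·23 + 5/12·11 = 18. Off path (the screening), believing reckless, it pays 11.
careful: no screening nets 18; the screening nets 11 − 2 = 9. careful stays.
reckless: no screening nets 18; the screening nets 11 − 4 = 7. reckless stays.
No type deviates, so pooling is sustained.

Yes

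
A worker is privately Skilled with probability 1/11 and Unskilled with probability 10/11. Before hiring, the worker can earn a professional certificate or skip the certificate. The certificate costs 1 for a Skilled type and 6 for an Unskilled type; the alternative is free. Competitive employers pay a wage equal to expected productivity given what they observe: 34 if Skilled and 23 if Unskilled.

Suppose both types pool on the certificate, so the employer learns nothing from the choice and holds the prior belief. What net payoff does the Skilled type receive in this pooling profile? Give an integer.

Pooled wage = 1/11·34 + 10/11·23 = 24.
Skilled pays cost 1 for the certificate, so net payoff = 24 − 1 = 23.

23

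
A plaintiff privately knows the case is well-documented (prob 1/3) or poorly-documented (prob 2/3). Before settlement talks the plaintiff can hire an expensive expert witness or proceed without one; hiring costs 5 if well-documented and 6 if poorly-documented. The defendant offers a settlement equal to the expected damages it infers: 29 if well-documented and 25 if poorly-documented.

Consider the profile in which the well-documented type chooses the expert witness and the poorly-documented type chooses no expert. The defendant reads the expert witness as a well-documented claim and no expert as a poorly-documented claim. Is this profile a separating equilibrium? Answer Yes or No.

No

Under these beliefs, the expert witness earns settlement 29 and no expert earns settlement 25.
well-documented: the expert witness nets 29 − 5 = 24; no expert nets 25. well-documented would deviate to no expert.
poorly-documented: the expert witness nets 29 − 6 = 23; no expert nets 25. poorly-documented prefers no expert.
well-documented has a profitable deviation, so the profile is not an equilibrium.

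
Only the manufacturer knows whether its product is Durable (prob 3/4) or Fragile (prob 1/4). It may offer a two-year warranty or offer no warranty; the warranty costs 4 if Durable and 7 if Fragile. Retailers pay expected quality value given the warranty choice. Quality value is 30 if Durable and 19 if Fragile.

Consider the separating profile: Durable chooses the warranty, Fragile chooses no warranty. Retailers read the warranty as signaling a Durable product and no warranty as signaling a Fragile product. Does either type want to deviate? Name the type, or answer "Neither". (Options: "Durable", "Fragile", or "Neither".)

Fragile

The warranty pays 30; no warranty pays 19.
Durable: assigned the warranty, nets 30 − 4 = 26; deviating to no warranty nets 19.
Fragile: assigned no warranty, nets 19; deviating to the warranty nets 30 − 7 = 23.
The Fragile type gains 4 by deviating.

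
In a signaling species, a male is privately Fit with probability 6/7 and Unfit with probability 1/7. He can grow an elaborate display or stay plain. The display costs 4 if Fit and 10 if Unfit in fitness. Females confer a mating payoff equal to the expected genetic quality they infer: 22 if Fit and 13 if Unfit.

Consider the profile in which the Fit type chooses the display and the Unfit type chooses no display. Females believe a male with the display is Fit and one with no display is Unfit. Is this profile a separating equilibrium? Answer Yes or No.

Yes

Under these beliefs, the display earns mating payoff 22 and no display earns mating payoff 13.
Fit: the display nets 22 − 4 = 18; no display nets 13. Fit prefers the display.
Unfit: the display nets 22 − 10 = 12; no display nets 13. Unfit prefers no display.
Neither type deviates, so the separating profile is an equilibrium.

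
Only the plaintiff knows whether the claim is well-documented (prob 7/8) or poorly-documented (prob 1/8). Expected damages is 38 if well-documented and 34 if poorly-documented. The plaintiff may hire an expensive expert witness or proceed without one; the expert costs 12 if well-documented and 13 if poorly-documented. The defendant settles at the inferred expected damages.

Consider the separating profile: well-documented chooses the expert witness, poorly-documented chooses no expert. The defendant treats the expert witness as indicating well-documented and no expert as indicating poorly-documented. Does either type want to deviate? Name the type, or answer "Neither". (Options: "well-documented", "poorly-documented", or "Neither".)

The expert witness pays 38; no expert pays 34.
well-documented: assigned the expert witness, nets 38 − 12 = 26; deviating to no expert nets 34.
poorly-documented: assigned no expert, nets 34; deviating to the expert witness nets 38 − 13 = 25.
The well-documented type gains 8 by deviating.

well-documented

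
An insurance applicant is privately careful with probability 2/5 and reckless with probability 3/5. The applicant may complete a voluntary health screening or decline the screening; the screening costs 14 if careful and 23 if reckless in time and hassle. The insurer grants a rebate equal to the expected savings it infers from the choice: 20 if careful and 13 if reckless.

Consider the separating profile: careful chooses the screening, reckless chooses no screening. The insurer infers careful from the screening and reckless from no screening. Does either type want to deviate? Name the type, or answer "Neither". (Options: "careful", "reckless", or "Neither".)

The screening pays 20; no screening pays 13.
careful: assigned the screening, nets 20 − 14 = 6; deviating to no screening nets 13.
reckless: assigned no screening, nets 13; deviating to the screening nets 20 − 23 = -3.
The careful type gains 7 by deviating.

careful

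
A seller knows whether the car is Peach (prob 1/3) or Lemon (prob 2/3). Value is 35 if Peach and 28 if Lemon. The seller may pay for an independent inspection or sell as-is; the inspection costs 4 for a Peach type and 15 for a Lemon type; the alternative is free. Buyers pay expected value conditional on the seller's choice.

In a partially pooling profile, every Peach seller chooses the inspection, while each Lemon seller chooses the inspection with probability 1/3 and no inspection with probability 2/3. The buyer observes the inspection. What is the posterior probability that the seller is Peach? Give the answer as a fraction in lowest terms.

3/5

P(the inspection) = (1/3)·1 + (2/3)·(1/3) = 5/9.
By Bayes' rule, P(Peach | the inspection) = (1/3) / (5/9) = 3/5.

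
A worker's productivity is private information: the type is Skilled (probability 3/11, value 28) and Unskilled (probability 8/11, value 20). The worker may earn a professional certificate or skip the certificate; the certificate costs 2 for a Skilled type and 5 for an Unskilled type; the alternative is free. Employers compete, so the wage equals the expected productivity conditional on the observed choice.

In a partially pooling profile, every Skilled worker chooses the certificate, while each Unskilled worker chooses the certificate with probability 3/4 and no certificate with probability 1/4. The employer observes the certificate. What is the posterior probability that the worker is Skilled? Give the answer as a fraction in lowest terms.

P(the certificate) = (3/11)·1 + (8/11)·(3/4) = 9/11.
By Bayes' rule, P(Skilled | the certificate) = (3/11) / (9/11) = 1/3.

1/3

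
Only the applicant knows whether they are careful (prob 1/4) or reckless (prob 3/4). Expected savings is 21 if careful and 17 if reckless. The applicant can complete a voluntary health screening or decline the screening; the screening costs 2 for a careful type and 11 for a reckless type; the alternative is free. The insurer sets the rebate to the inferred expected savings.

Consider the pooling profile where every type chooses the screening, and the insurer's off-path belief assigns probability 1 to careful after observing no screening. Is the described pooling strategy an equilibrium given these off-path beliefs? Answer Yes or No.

On path, the insurer holds the prior and pays 1/4·21 + 3/4·17 = 18. Off path (no screening), believing careful, it pays 21.
careful: the screening nets 18 − 2 = 16; no screening nets 21. careful would deviate.
reckless: the screening nets 18 − 11 = 7; no screening nets 21. reckless would deviate.
A type deviates, so pooling fails.

No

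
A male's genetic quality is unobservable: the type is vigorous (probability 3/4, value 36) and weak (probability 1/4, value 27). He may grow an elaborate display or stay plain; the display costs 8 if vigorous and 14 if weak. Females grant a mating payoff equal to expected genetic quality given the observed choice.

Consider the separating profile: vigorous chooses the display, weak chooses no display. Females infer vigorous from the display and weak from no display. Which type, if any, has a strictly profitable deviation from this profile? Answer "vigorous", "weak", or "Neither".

The display pays 36; no display pays 27.
vigorous: assigned the display, nets 36 − 8 = 28; deviating to no display nets 27.
weak: assigned no display, nets 27; deviating to the display nets 36 − 14 = 22.
Both types strictly prefer their assigned action; no profitable deviation.

Neither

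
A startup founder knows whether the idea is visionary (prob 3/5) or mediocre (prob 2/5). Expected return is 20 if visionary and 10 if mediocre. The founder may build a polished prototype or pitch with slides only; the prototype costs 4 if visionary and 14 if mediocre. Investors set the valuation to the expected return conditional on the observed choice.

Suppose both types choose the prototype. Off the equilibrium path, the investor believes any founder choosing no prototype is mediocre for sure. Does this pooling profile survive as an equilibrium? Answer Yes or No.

No

On path, the investor holds the prior and pays 3/5·20 + 2/5·10 = 16. Off path (no prototype), believing mediocre, it pays 10.
visionary: the prototype nets 16 − 4 = 12; no prototype nets 10. visionary stays.
mediocre: the prototype nets 16 − 14 = 2; no prototype nets 10. mediocre would deviate.
A type deviates, so pooling fails.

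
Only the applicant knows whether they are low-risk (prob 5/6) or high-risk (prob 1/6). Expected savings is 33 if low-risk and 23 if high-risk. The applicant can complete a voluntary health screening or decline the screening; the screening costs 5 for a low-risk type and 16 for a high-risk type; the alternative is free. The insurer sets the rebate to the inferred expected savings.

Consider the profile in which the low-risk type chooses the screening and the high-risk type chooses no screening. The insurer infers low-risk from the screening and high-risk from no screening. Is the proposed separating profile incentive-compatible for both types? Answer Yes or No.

Yes

Under these beliefs, the screening earns rebate 33 and no screening earns rebate 23.
low-risk: the screening nets 33 − 5 = 28; no screening nets 23. low-risk prefers the screening.
high-risk: the screening nets 33 − 16 = 17; no screening nets 23. high-risk prefers no screening.
Neither type deviates, so the separating profile is an equilibrium.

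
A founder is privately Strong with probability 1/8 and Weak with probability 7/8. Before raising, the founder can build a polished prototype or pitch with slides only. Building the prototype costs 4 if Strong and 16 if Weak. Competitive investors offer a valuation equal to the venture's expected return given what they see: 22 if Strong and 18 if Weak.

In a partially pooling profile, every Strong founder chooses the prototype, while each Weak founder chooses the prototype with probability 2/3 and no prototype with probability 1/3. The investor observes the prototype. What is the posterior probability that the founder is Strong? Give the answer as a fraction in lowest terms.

3/17

P(the prototype) = (1/8)·1 + (7/8)·(2/3) = 17/24.
By Bayes' rule, P(Strong | the prototype) = (1/8) / (17/24) = 3/17.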